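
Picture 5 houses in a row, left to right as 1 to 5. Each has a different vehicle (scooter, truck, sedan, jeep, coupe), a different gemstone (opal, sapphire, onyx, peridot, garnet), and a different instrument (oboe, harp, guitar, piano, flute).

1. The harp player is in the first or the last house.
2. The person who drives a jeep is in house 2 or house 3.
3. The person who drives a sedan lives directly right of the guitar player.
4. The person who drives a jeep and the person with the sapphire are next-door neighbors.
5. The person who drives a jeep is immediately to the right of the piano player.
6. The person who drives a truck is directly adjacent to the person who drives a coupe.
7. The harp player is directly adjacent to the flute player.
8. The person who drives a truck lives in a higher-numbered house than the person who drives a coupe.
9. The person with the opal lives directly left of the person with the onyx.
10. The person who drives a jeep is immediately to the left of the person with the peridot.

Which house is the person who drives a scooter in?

The person who drives a jeep is narrowed to house 2 or 3; consider each.
Placing it in house 3 leads to a contradiction, so it's in house 2.
Clue 5: the piano player is in house 1.
Clue 10 places the person with the peridot in house 3.
By clue 7, the flute player is in house 4.
That leaves scooter as the vehicle for house 1.
That leaves sapphire as the gemstone for house 1.
So house 5 gets harp for instrument.
The person with the onyx is in house 5 (clue 9).
House 5 vehicle: only truck fits.
So house 2 gets garnet for gemstone.
House 4's gemstone must be opal (nothing else left).
Clue 6 places the person who drives a coupe in house 4.
The only vehicle still possible for house 3 is sedan.
By clue 3, the guitar player is in house 2.
House 3 instrument: only oboe fits.
So: house 1 = scooter/sapphire/piano, house 2 = jeep/garnet/guitar, house 3 = sedan/peridot/oboe, house 4 = coupe/opal/flute, house 5 = truck/onyx/harp.

1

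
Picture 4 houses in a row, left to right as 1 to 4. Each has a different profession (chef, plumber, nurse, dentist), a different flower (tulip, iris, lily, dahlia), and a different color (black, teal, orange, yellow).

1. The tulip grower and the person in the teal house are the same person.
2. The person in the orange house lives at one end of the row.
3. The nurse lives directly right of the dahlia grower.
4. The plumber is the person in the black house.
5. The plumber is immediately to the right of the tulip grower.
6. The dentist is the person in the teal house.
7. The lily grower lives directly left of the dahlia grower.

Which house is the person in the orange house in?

The only flower still possible for house 4 is iris.
The nurse is narrowed to house 3 or 4; consider each.
Placing it in house 3 leads to a contradiction, so it's in house 4.
The dahlia grower is in house 3 (clue 3).
Clue 7: the lily grower is in house 2.
That leaves tulip as the flower for house 1.
The person in the teal house is in house 1 (clue 1).
Clue 5: the plumber is in house 2.
By clue 6, the dentist is in house 1.
That leaves chef as the profession for house 3.
The only color still possible for house 4 is orange.
Clue 4 places the person in the black house in house 2.
House 3 color: only yellow fits.
So: house 1 = dentist/tulip/teal, house 2 = plumber/lily/black, house 3 = chef/dahlia/yellow, house 4 = nurse/iris/orange.

4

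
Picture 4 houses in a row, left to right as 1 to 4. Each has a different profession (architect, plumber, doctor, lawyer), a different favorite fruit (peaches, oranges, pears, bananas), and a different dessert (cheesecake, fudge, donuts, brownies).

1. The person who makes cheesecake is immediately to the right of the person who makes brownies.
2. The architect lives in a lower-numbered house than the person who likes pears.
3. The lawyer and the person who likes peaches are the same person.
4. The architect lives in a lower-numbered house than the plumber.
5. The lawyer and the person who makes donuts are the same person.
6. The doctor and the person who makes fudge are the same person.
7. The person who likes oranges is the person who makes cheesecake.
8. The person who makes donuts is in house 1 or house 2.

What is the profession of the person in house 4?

doctor

The lawyer is narrowed to house 1 or 2; consider each.
Placing it in house 2 leads to a contradiction, so it's in house 1.
Clue 3 places the person who likes peaches in house 1.
By clue 5, the person who makes donuts is in house 1.
House 2 favorite fruit: only bananas fits.
The architect is narrowed to house 2 or 3; consider each.
Placing it in house 3 leads to a contradiction, so it's in house 2.
House 2 dessert: only brownies fits.
The person who makes cheesecake is in house 3 (clue 1).
Clue 7: the person who likes oranges is in house 3.
That leaves pears as the favorite fruit for house 4.
So house 4 gets fudge for dessert.
Clue 6: the doctor is in house 4.
The only profession still possible for house 3 is plumber.
So: house 1 = lawyer/peaches/donuts, house 2 = architect/bananas/brownies, house 3 = plumber/oranges/cheesecake, house 4 = doctor/pears/fudge.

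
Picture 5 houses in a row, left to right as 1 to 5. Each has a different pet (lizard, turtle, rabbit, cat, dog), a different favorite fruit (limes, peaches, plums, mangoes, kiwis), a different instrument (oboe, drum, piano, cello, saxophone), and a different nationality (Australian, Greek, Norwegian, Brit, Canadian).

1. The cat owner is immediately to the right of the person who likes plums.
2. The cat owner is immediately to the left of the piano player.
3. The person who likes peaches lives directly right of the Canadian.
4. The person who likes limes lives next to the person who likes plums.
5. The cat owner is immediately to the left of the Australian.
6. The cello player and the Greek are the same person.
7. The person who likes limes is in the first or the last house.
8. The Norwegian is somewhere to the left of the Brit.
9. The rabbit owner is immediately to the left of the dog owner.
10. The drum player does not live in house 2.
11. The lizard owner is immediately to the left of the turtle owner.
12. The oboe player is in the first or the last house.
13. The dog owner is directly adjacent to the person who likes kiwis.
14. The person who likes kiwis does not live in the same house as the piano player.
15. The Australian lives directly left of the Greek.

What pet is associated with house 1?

By clue 4, the person who likes limes is in house 1.
From clue 4, the person who likes plums must be in house 2.
That leaves saxophone as the instrument for house 2.
The cat owner is in house 3 (clue 1).
Clue 2 places the piano player in house 4.
From clue 5, the Australian must be in house 4.
Clue 15: the Greek is in house 5.
House 3's instrument must be drum (nothing else left).
That leaves cello as the instrument for house 5.
So house 1 gets Norwegian for nationality.
Clue 13: the dog owner is in house 2.
By clue 13, the person who likes kiwis is in house 3.
House 5's pet must be turtle (nothing else left).
So house 5 gets mangoes for favorite fruit.
The only instrument still possible for house 1 is oboe.
The Canadian is in house 3 (clue 3).
The rabbit owner is in house 1 (clue 9).
Clue 11 places the lizard owner in house 4.
The only favorite fruit still possible for house 4 is peaches.
That leaves Brit as the nationality for house 2.
So: house 1 = rabbit/limes/oboe/Norwegian, house 2 = dog/plums/saxophone/Brit, house 3 = cat/kiwis/drum/Canadian, house 4 = lizard/peaches/piano/Australian, house 5 = turtle/mangoes/cello/Greek.

rabbit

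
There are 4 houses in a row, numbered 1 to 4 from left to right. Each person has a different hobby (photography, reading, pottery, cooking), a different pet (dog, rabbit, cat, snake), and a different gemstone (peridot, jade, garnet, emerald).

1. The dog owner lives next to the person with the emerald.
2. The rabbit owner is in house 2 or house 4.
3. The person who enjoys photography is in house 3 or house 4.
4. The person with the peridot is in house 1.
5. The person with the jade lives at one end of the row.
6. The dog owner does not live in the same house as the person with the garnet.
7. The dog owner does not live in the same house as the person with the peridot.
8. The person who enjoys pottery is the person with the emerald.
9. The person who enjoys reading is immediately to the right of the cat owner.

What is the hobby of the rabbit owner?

reading

Clue 4: the person with the peridot is in house 1.
So house 4 gets jade for gemstone.
The only hobby still possible for house 1 is cooking.
The person who enjoys photography is narrowed to house 3 or 4; consider each.
Placing it in house 3 leads to a contradiction, so it's in house 4.
The person who enjoys pottery is narrowed to house 2 or 3; consider each.
Placing it in house 2 leads to a contradiction, so it's in house 3.
Clue 8: the person with the emerald is in house 3.
That leaves reading as the hobby for house 2.
So house 2 gets garnet for gemstone.
The dog owner is in house 4 (clue 6).
Clue 9: the cat owner is in house 1.
That leaves rabbit as the pet for house 2.
House 3's pet must be snake (nothing else left).
So: house 1 = cooking/cat/peridot, house 2 = reading/rabbit/garnet, house 3 = pottery/snake/emerald, house 4 = photography/dog/jade.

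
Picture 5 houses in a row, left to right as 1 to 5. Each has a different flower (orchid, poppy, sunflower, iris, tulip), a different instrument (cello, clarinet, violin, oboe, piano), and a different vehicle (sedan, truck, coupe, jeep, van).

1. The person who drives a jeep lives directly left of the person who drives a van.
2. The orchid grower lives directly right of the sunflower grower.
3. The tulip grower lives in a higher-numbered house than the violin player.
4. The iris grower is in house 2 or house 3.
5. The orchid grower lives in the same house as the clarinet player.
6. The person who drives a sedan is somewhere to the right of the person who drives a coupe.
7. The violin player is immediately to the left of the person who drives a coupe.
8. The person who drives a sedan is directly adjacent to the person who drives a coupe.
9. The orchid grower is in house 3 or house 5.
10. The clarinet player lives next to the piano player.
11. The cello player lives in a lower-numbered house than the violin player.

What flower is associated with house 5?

House 1 flower: only poppy fits.
The iris grower is narrowed to house 2 or 3; consider each.
Placing it in house 3 leads to a contradiction, so it's in house 2.
The orchid grower is in house 5 (clue 2).
By clue 5, the clarinet player is in house 5.
Clue 10: the piano player is in house 4.
So house 3 gets tulip for flower.
So house 4 gets sunflower for flower.
The violin player is in house 2 (clue 3).
The person who drives a coupe is in house 3 (clue 7).
The person who drives a sedan is in house 4 (clue 8).
Clue 11 places the cello player in house 1.
That leaves oboe as the instrument for house 3.
From clue 1, the person who drives a jeep must be in house 1.
Clue 1: the person who drives a van is in house 2.
The only vehicle still possible for house 5 is truck.
So: house 1 = poppy/cello/jeep, house 2 = iris/violin/van, house 3 = tulip/oboe/coupe, house 4 = sunflower/piano/sedan, house 5 = orchid/clarinet/truck.

orchid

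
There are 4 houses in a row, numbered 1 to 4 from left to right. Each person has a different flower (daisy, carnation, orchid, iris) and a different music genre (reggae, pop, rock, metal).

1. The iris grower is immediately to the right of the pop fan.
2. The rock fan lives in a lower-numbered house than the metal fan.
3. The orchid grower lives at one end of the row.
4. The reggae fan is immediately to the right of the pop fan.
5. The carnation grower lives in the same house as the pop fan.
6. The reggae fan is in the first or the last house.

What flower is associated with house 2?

daisy

Clue 6 places the reggae fan in house 4.
From clue 4, the pop fan must be in house 3.
The carnation grower is in house 3 (clue 5).
The only music genre still possible for house 1 is rock.
House 2 music genre: only metal fits.
The iris grower is in house 4 (clue 1).
That leaves daisy as the flower for house 2.
So house 1 gets orchid for flower.
So: house 1 = orchid/rock, house 2 = daisy/metal, house 3 = carnation/pop, house 4 = iris/reggae.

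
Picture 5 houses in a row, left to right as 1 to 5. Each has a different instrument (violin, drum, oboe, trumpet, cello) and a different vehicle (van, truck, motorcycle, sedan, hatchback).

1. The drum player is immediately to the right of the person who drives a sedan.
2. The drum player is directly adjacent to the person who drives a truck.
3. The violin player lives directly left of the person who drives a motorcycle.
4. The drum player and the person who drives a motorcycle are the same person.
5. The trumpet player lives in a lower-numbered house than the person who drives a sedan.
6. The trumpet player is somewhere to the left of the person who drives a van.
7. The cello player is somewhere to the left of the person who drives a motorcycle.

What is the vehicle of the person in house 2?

van

House 1's vehicle must be hatchback (nothing else left).
The drum player is narrowed to house 3 or 4 or 5; consider each.
Placing it in house 3 and house 5 leads to a contradiction, so it's in house 4.
Clue 1 places the person who drives a sedan in house 3.
The person who drives a motorcycle is in house 4 (clue 4).
That leaves oboe as the instrument for house 5.
The only vehicle still possible for house 2 is van.
House 5's vehicle must be truck (nothing else left).
By clue 3, the violin player is in house 3.
Clue 6: the trumpet player is in house 1.
That leaves cello as the instrument for house 2.
So: house 1 = trumpet/hatchback, house 2 = cello/van, house 3 = violin/sedan, house 4 = drum/motorcycle, house 5 = oboe/truck.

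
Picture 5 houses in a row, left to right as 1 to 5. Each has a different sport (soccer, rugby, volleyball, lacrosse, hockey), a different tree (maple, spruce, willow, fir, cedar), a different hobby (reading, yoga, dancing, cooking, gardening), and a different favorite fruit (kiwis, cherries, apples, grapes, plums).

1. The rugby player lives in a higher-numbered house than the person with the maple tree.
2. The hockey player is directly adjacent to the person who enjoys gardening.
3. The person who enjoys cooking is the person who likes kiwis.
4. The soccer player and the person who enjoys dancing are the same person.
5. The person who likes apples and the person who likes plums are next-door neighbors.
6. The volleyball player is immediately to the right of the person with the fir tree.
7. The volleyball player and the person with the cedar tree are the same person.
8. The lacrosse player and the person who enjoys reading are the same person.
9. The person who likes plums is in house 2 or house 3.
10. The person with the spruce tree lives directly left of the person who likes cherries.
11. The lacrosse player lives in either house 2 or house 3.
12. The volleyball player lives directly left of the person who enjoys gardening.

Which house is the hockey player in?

House 1 sport: only soccer fits.
So house 5 gets willow for tree.
The person who enjoys dancing is in house 1 (clue 4).
The lacrosse player is narrowed to house 2 or 3; consider each.
Placing it in house 3 leads to a contradiction, so it's in house 2.
From clue 8, the person who enjoys reading must be in house 2.
The volleyball player is narrowed to house 3 or 4; consider each.
Placing it in house 4 leads to a contradiction, so it's in house 3.
Clue 6 places the person with the fir tree in house 2.
The person with the cedar tree is in house 3 (clue 7).
By clue 12, the person who enjoys gardening is in house 4.
Clue 2: the hockey player is in house 5.
House 4's sport must be rugby (nothing else left).
Clue 1 places the person with the maple tree in house 1.
So house 4 gets spruce for tree.
The person who likes cherries is in house 5 (clue 10).
Clue 3 places the person who enjoys cooking in house 3.
That leaves yoga as the hobby for house 5.
The only favorite fruit still possible for house 2 is plums.
That leaves kiwis as the favorite fruit for house 3.
From clue 5, the person who likes apples must be in house 1.
So house 4 gets grapes for favorite fruit.
So: house 1 = soccer/maple/dancing/apples, house 2 = lacrosse/fir/reading/plums, house 3 = volleyball/cedar/cooking/kiwis, house 4 = rugby/spruce/gardening/grapes, house 5 = hockey/willow/yoga/cherries.

5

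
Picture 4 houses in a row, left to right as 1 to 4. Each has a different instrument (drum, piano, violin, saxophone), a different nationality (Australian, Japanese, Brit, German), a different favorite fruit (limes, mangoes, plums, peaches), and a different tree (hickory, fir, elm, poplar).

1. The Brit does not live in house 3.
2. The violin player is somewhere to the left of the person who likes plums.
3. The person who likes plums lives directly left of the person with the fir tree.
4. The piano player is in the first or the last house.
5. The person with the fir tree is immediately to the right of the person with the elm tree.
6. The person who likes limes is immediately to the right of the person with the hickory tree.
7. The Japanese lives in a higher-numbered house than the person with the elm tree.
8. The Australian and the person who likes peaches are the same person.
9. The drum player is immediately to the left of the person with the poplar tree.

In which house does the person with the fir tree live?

4

House 1's tree must be hickory (nothing else left).
The person who likes limes is in house 2 (clue 6).
So house 3 gets plums for favorite fruit.
Clue 3: the person with the fir tree is in house 4.
From clue 5, the person with the elm tree must be in house 3.
Clue 7 places the Japanese in house 4.
House 3's nationality must be German (nothing else left).
So house 2 gets poplar for tree.
The person who likes peaches is in house 1 (clue 8).
Clue 9 places the drum player in house 1.
So house 2 gets violin for instrument.
So house 3 gets saxophone for instrument.
That leaves piano as the instrument for house 4.
The only nationality still possible for house 1 is Australian.
House 2 nationality: only Brit fits.
House 4 favorite fruit: only mangoes fits.
So: house 1 = drum/Australian/peaches/hickory, house 2 = violin/Brit/limes/poplar, house 3 = saxophone/German/plums/elm, house 4 = piano/Japanese/mangoes/fir.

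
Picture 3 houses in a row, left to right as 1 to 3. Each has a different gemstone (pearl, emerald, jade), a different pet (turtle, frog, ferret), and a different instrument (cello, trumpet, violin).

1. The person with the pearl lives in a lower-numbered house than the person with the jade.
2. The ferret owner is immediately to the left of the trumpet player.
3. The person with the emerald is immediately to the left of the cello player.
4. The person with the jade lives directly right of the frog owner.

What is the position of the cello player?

3

The only gemstone still possible for house 3 is jade.
House 3's pet must be turtle (nothing else left).
That leaves violin as the instrument for house 1.
Clue 4 places the frog owner in house 2.
The only pet still possible for house 1 is ferret.
Clue 2: the trumpet player is in house 2.
House 3 instrument: only cello fits.
By clue 3, the person with the emerald is in house 2.
House 1 gemstone: only pearl fits.
So: house 1 = pearl/ferret/violin, house 2 = emerald/frog/trumpet, house 3 = jade/turtle/cello.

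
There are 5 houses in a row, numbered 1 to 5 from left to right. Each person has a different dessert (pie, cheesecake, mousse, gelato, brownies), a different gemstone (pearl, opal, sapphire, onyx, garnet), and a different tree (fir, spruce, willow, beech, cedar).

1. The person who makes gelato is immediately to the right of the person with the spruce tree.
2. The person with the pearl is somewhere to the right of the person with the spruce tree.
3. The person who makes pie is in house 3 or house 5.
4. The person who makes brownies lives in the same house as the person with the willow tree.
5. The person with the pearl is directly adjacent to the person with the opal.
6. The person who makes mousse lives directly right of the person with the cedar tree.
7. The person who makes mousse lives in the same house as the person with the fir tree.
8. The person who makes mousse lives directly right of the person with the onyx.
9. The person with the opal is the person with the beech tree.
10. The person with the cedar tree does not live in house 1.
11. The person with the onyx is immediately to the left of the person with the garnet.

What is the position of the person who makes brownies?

The person who makes pie is narrowed to house 3 or 5; consider each.
Placing it in house 3 leads to a contradiction, so it's in house 5.
That leaves beech as the tree for house 5.
Clue 9: the person with the opal is in house 5.
House 1's gemstone must be sapphire (nothing else left).
The person with the pearl is in house 4 (clue 5).
So house 2 gets onyx for gemstone.
House 3's gemstone must be garnet (nothing else left).
Clue 8: the person who makes mousse is in house 3.
Clue 6: the person with the cedar tree is in house 2.
The person with the fir tree is in house 3 (clue 7).
So house 1 gets spruce for tree.
The only tree still possible for house 4 is willow.
By clue 1, the person who makes gelato is in house 2.
Clue 4 places the person who makes brownies in house 4.
That leaves cheesecake as the dessert for house 1.
So: house 1 = cheesecake/sapphire/spruce, house 2 = gelato/onyx/cedar, house 3 = mousse/garnet/fir, house 4 = brownies/pearl/willow, house 5 = pie/opal/beech.

4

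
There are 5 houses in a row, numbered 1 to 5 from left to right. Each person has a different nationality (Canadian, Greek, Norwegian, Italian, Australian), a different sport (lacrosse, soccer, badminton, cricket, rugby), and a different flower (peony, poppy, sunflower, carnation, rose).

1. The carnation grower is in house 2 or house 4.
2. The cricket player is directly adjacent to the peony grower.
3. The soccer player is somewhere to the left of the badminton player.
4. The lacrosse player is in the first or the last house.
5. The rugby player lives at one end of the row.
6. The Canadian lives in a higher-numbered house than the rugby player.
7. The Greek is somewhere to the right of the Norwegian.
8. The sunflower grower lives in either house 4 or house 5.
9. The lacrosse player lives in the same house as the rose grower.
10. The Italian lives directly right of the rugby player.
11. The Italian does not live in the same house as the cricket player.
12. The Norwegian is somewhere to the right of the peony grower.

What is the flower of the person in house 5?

rose

From clue 6, the rugby player must be in house 1.
From clue 10, the Italian must be in house 2.
That leaves Australian as the nationality for house 1.
The rose grower is in house 5 (clue 9).
House 2 sport: only soccer fits.
That leaves lacrosse as the sport for house 5.
The only flower still possible for house 1 is poppy.
So house 3 gets peony for flower.
Clue 2: the cricket player is in house 4.
By clue 12, the Norwegian is in house 4.
House 3 nationality: only Canadian fits.
That leaves Greek as the nationality for house 5.
House 3 sport: only badminton fits.
House 2's flower must be carnation (nothing else left).
So house 4 gets sunflower for flower.
So: house 1 = Australian/rugby/poppy, house 2 = Italian/soccer/carnation, house 3 = Canadian/badminton/peony, house 4 = Norwegian/cricket/sunflower, house 5 = Greek/lacrosse/rose.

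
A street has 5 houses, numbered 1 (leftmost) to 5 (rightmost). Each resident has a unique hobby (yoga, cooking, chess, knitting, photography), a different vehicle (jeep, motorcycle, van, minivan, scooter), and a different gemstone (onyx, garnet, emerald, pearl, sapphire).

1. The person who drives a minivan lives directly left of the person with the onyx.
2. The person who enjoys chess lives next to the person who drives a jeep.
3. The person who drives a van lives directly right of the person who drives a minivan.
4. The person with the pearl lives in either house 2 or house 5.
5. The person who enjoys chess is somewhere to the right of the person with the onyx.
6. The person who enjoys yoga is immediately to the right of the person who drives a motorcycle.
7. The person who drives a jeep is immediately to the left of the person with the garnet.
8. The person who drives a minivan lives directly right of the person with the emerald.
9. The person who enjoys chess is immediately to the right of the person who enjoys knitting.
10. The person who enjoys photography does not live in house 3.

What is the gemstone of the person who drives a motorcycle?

emerald

House 5 vehicle: only scooter fits.
The only vehicle still possible for house 1 is motorcycle.
The only vehicle still possible for house 2 is minivan.
From clue 1, the person with the onyx must be in house 3.
By clue 3, the person who drives a van is in house 3.
From clue 6, the person who enjoys yoga must be in house 2.
Clue 8: the person with the emerald is in house 1.
That leaves jeep as the vehicle for house 4.
Clue 2: the person who enjoys chess is in house 5.
The person with the garnet is in house 5 (clue 7).
From clue 9, the person who enjoys knitting must be in house 4.
House 1's hobby must be photography (nothing else left).
So house 3 gets cooking for hobby.
So house 2 gets pearl for gemstone.
House 4's gemstone must be sapphire (nothing else left).
So: house 1 = photography/motorcycle/emerald, house 2 = yoga/minivan/pearl, house 3 = cooking/van/onyx, house 4 = knitting/jeep/sapphire, house 5 = chess/scooter/garnet.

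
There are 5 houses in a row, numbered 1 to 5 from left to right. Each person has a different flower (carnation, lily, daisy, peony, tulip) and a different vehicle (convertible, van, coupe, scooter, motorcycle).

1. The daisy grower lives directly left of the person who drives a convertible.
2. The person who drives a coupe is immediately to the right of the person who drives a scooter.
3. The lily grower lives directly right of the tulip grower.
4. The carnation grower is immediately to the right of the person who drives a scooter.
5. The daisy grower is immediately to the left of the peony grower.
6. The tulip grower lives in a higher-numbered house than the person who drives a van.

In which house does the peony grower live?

House 1 flower: only daisy fits.
From clue 1, the person who drives a convertible must be in house 2.
Clue 5 places the peony grower in house 2.
The only flower still possible for house 3 is tulip.
From clue 3, the lily grower must be in house 4.
Clue 6: the person who drives a van is in house 1.
That leaves carnation as the flower for house 5.
Clue 4 places the person who drives a scooter in house 4.
House 3's vehicle must be motorcycle (nothing else left).
The only vehicle still possible for house 5 is coupe.
So: house 1 = daisy/van, house 2 = peony/convertible, house 3 = tulip/motorcycle, house 4 = lily/scooter, house 5 = carnation/coupe.

2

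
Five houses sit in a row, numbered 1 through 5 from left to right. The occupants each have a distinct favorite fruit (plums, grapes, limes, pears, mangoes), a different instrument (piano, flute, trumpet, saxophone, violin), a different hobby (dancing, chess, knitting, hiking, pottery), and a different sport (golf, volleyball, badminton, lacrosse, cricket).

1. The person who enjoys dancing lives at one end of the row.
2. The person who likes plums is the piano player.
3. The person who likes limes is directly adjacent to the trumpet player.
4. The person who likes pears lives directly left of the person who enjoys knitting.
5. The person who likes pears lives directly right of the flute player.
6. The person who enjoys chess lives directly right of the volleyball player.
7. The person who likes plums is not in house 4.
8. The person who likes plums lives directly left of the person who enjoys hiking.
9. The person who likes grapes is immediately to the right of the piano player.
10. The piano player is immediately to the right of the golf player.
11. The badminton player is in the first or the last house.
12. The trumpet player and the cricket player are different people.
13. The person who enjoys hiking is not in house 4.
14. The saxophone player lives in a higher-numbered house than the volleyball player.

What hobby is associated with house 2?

pottery

The person who likes plums is in house 2 (clue 8).
Clue 8 places the person who enjoys hiking in house 3.
From clue 2, the piano player must be in house 2.
From clue 9, the person who likes grapes must be in house 3.
By clue 10, the golf player is in house 1.
The only favorite fruit still possible for house 4 is pears.
House 1's instrument must be violin (nothing else left).
That leaves flute as the instrument for house 3.
So house 5 gets badminton for sport.
From clue 3, the person who likes limes must be in house 5.
Clue 3: the trumpet player is in house 4.
Clue 4 places the person who enjoys knitting in house 5.
That leaves mangoes as the favorite fruit for house 1.
House 5's instrument must be saxophone (nothing else left).
The only hobby still possible for house 2 is pottery.
House 4's hobby must be chess (nothing else left).
Clue 6 places the volleyball player in house 3.
House 1 hobby: only dancing fits.
So house 2 gets cricket for sport.
House 4's sport must be lacrosse (nothing else left).
So: house 1 = mangoes/violin/dancing/golf, house 2 = plums/piano/pottery/cricket, house 3 = grapes/flute/hiking/volleyball, house 4 = pears/trumpet/chess/lacrosse, house 5 = limes/saxophone/knitting/badminton.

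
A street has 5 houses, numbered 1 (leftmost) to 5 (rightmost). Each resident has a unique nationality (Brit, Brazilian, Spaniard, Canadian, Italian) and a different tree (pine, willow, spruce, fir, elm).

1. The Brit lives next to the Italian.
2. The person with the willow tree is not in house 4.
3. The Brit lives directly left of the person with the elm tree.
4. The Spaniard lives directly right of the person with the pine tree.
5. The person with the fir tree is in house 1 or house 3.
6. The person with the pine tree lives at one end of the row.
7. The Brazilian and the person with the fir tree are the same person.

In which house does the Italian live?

By clue 6, the person with the pine tree is in house 1.
The only tree still possible for house 3 is fir.
By clue 4, the Spaniard is in house 2.
The Brazilian is in house 3 (clue 7).
Clue 1: the Brit is in house 4.
The Italian is in house 5 (clue 1).
By clue 3, the person with the elm tree is in house 5.
So house 1 gets Canadian for nationality.
House 4 tree: only spruce fits.
House 2 tree: only willow fits.
So: house 1 = Canadian/pine, house 2 = Spaniard/willow, house 3 = Brazilian/fir, house 4 = Brit/spruce, house 5 = Italian/elm.

5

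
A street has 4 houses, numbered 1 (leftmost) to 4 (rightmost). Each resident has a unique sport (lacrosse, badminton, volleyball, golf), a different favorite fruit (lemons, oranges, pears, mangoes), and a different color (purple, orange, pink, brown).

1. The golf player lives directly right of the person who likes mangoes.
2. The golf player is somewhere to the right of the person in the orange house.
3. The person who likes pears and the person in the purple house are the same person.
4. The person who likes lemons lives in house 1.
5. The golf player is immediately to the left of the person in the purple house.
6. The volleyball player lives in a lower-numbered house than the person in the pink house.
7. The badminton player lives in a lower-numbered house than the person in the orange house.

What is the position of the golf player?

3

The person who likes lemons is in house 1 (clue 4).
That leaves lacrosse as the sport for house 4.
House 1's color must be brown (nothing else left).
Clue 1 places the golf player in house 3.
From clue 1, the person who likes mangoes must be in house 2.
Clue 2 places the person in the orange house in house 2.
By clue 5, the person in the purple house is in house 4.
The badminton player is in house 1 (clue 7).
So house 2 gets volleyball for sport.
That leaves pink as the color for house 3.
By clue 3, the person who likes pears is in house 4.
House 3's favorite fruit must be oranges (nothing else left).
So: house 1 = badminton/lemons/brown, house 2 = volleyball/mangoes/orange, house 3 = golf/oranges/pink, house 4 = lacrosse/pears/purple.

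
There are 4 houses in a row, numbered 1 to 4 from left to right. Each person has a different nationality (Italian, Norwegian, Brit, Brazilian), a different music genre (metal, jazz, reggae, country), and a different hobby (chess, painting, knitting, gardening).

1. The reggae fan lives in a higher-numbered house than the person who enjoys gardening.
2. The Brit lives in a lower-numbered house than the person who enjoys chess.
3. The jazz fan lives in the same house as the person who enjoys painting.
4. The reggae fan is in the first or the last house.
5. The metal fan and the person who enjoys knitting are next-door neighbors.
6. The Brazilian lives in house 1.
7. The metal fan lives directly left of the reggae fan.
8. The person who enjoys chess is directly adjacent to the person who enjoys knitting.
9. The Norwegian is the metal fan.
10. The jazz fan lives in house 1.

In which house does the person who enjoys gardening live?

From clue 4, the reggae fan must be in house 4.
From clue 6, the Brazilian must be in house 1.
Clue 7 places the metal fan in house 3.
From clue 9, the Norwegian must be in house 3.
By clue 10, the jazz fan is in house 1.
That leaves Italian as the nationality for house 4.
House 2's music genre must be country (nothing else left).
The person who enjoys painting is in house 1 (clue 3).
By clue 8, the person who enjoys chess is in house 3.
The only nationality still possible for house 2 is Brit.
The only hobby still possible for house 2 is gardening.
House 4's hobby must be knitting (nothing else left).
So: house 1 = Brazilian/jazz/painting, house 2 = Brit/country/gardening, house 3 = Norwegian/metal/chess, house 4 = Italian/reggae/knitting.

2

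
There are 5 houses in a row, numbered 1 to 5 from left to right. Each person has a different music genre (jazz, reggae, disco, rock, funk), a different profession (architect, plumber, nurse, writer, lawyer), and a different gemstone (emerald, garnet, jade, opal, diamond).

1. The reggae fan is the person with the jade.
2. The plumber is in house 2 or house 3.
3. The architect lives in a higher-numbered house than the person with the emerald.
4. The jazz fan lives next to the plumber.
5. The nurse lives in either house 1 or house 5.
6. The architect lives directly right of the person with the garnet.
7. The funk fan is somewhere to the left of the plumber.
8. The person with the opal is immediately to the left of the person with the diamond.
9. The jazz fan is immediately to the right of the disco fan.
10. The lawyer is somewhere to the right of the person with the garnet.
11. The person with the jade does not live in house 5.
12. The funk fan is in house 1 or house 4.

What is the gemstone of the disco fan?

From clue 12, the funk fan must be in house 1.
That leaves diamond as the gemstone for house 5.
By clue 8, the person with the opal is in house 4.
House 5's music genre must be rock (nothing else left).
That leaves jazz as the music genre for house 4.
By clue 4, the plumber is in house 3.
Clue 9: the disco fan is in house 3.
The only music genre still possible for house 2 is reggae.
By clue 1, the person with the jade is in house 2.
The architect is narrowed to house 2 or 4; consider each.
Placing it in house 2 leads to a contradiction, so it's in house 4.
The person with the garnet is in house 3 (clue 6).
That leaves writer as the profession for house 2.
That leaves lawyer as the profession for house 5.
The only gemstone still possible for house 1 is emerald.
So house 1 gets nurse for profession.
So: house 1 = funk/nurse/emerald, house 2 = reggae/writer/jade, house 3 = disco/plumber/garnet, house 4 = jazz/architect/opal, house 5 = rock/lawyer/diamond.

garnet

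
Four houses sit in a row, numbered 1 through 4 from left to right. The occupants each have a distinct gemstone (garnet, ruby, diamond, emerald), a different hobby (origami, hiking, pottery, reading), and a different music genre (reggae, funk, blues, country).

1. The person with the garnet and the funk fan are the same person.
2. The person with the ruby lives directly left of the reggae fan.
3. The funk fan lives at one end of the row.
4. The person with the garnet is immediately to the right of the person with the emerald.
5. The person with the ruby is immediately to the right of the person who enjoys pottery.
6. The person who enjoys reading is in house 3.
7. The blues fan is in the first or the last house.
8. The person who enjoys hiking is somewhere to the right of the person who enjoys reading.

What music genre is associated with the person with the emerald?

reggae

Clue 6: the person who enjoys reading is in house 3.
The person who enjoys hiking is in house 4 (clue 8).
From clue 1, the person with the garnet must be in house 4.
Clue 1 places the funk fan in house 4.
Clue 4 places the person with the emerald in house 3.
House 1 gemstone: only diamond fits.
House 2's gemstone must be ruby (nothing else left).
House 1's music genre must be blues (nothing else left).
House 2's music genre must be country (nothing else left).
House 3 music genre: only reggae fits.
Clue 5: the person who enjoys pottery is in house 1.
House 2's hobby must be origami (nothing else left).
So: house 1 = diamond/pottery/blues, house 2 = ruby/origami/country, house 3 = emerald/reading/reggae, house 4 = garnet/hiking/funk.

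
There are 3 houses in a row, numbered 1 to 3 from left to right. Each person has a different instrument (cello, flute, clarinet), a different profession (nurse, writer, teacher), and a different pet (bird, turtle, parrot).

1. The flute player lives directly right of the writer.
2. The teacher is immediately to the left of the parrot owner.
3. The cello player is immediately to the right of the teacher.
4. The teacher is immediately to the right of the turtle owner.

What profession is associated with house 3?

nurse

Clue 4 places the teacher in house 2.
Clue 4 places the turtle owner in house 1.
That leaves clarinet as the instrument for house 1.
House 3's profession must be nurse (nothing else left).
The flute player is in house 2 (clue 1).
The parrot owner is in house 3 (clue 2).
Clue 3: the cello player is in house 3.
House 1 profession: only writer fits.
The only pet still possible for house 2 is bird.
So: house 1 = clarinet/writer/turtle, house 2 = flute/teacher/bird, house 3 = cello/nurse/parrot.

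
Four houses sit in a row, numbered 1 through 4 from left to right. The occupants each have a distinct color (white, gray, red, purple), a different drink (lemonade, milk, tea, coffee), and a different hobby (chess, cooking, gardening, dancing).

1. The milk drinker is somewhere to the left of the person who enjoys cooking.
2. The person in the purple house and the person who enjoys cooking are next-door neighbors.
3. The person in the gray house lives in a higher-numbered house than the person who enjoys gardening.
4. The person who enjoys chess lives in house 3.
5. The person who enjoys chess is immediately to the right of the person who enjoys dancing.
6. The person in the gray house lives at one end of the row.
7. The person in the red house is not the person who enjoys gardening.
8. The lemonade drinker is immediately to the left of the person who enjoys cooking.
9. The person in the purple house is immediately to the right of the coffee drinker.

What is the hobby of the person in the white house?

gardening

The person who enjoys chess is in house 3 (clue 4).
By clue 5, the person who enjoys dancing is in house 2.
Clue 6: the person in the gray house is in house 4.
So house 4 gets tea for drink.
House 1 hobby: only gardening fits.
House 4 hobby: only cooking fits.
From clue 2, the person in the purple house must be in house 3.
From clue 8, the lemonade drinker must be in house 3.
From clue 9, the coffee drinker must be in house 2.
House 1 color: only white fits.
So house 2 gets red for color.
That leaves milk as the drink for house 1.
So: house 1 = white/milk/gardening, house 2 = red/coffee/dancing, house 3 = purple/lemonade/chess, house 4 = gray/tea/cooking.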